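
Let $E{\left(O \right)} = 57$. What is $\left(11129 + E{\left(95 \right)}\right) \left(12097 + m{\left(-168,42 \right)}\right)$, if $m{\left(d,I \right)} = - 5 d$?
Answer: $144713282$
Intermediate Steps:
$\left(11129 + E{\left(95 \right)}\right) \left(12097 + m{\left(-168,42 \right)}\right) = \left(11129 + 57\right) \left(12097 - -840\right) = 11186 \left(12097 + 840\right) = 11186 \cdot 12937 = 144713282$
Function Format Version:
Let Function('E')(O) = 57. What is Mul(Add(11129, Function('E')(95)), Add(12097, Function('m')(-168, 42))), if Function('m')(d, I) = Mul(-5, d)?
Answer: 144713282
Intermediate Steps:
Mul(Add(11129, Function('E')(95)), Add(12097, Function('m')(-168, 42))) = Mul(Add(11129, 57), Add(12097, Mul(-5, -168))) = Mul(11186, Add(12097, 840)) = Mul(11186, 12937) = 144713282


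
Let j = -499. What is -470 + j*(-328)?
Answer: 163202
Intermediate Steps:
-470 + j*(-328) = -470 - 499*(-328) = -470 + 163672 = 163202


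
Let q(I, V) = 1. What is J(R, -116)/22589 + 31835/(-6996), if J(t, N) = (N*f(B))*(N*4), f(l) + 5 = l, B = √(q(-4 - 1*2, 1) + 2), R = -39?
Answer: -2601884335/158032644 + 53824*√3/22589 ≈ -12.337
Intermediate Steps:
B = √3 (B = √(1 + 2) = √3 ≈ 1.7320)
f(l) = -5 + l
J(t, N) = 4*N²*(-5 + √3) (J(t, N) = (N*(-5 + √3))*(N*4) = (N*(-5 + √3))*(4*N) = 4*N²*(-5 + √3))
J(R, -116)/22589 + 31835/(-6996) = (4*(-116)²*(-5 + √3))/22589 + 31835/(-6996) = (4*13456*(-5 + √3))*(1/22589) + 31835*(-1/6996) = (-269120 + 53824*√3)*(1/22589) - 31835/6996 = (-269120/22589 + 53824*√3/22589) - 31835/6996 = -2601884335/158032644 + 53824*√3/22589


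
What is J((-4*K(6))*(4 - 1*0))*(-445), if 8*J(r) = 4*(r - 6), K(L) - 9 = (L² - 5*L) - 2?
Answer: 47615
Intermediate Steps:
K(L) = 7 + L² - 5*L (K(L) = 9 + ((L² - 5*L) - 2) = 9 + (-2 + L² - 5*L) = 7 + L² - 5*L)
J(r) = -3 + r/2 (J(r) = (4*(r - 6))/8 = (4*(-6 + r))/8 = (-24 + 4*r)/8 = -3 + r/2)
J((-4*K(6))*(4 - 1*0))*(-445) = (-3 + ((-4*(7 + 6² - 5*6))*(4 - 1*0))/2)*(-445) = (-3 + ((-4*(7 + 36 - 30))*(4 + 0))/2)*(-445) = (-3 + (-4*13*4)/2)*(-445) = (-3 + (-52*4)/2)*(-445) = (-3 + (½)*(-208))*(-445) = (-3 - 104)*(-445) = -107*(-445) = 47615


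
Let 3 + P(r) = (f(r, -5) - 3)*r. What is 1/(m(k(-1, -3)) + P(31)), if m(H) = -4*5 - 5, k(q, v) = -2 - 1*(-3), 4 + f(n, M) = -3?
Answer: -1/338 ≈ -0.0029586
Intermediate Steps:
f(n, M) = -7 (f(n, M) = -4 - 3 = -7)
k(q, v) = 1 (k(q, v) = -2 + 3 = 1)
m(H) = -25 (m(H) = -20 - 5 = -25)
P(r) = -3 - 10*r (P(r) = -3 + (-7 - 3)*r = -3 - 10*r)
1/(m(k(-1, -3)) + P(31)) = 1/(-25 + (-3 - 10*31)) = 1/(-25 + (-3 - 310)) = 1/(-25 - 313) = 1/(-338) = -1/338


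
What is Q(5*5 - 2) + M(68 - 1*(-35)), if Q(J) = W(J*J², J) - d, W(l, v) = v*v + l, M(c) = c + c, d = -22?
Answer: 12924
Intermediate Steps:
M(c) = 2*c
W(l, v) = l + v² (W(l, v) = v² + l = l + v²)
Q(J) = 22 + J² + J³ (Q(J) = (J*J² + J²) - 1*(-22) = (J³ + J²) + 22 = (J² + J³) + 22 = 22 + J² + J³)
Q(5*5 - 2) + M(68 - 1*(-35)) = (22 + (5*5 - 2)² + (5*5 - 2)³) + 2*(68 - 1*(-35)) = (22 + (25 - 2)² + (25 - 2)³) + 2*(68 + 35) = (22 + 23² + 23³) + 2*103 = (22 + 529 + 12167) + 206 = 12718 + 206 = 12924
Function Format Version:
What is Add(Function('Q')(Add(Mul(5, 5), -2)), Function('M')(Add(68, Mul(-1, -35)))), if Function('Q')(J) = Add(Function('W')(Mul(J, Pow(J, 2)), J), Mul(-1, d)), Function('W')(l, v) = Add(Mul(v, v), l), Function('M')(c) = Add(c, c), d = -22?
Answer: 12924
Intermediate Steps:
Function('M')(c) = Mul(2, c)
Function('W')(l, v) = Add(l, Pow(v, 2)) (Function('W')(l, v) = Add(Pow(v, 2), l) = Add(l, Pow(v, 2)))
Function('Q')(J) = Add(22, Pow(J, 2), Pow(J, 3)) (Function('Q')(J) = Add(Add(Mul(J, Pow(J, 2)), Pow(J, 2)), Mul(-1, -22)) = Add(Add(Pow(J, 3), Pow(J, 2)), 22) = Add(Add(Pow(J, 2), Pow(J, 3)), 22) = Add(22, Pow(J, 2), Pow(J, 3)))
Add(Function('Q')(Add(Mul(5, 5), -2)), Function('M')(Add(68, Mul(-1, -35)))) = Add(Add(22, Pow(Add(Mul(5, 5), -2), 2), Pow(Add(Mul(5, 5), -2), 3)), Mul(2, Add(68, Mul(-1, -35)))) = Add(Add(22, Pow(Add(25, -2), 2), Pow(Add(25, -2), 3)), Mul(2, Add(68, 35))) = Add(Add(22, Pow(23, 2), Pow(23, 3)), Mul(2, 103)) = Add(Add(22, 529, 12167), 206) = Add(12718, 206) = 12924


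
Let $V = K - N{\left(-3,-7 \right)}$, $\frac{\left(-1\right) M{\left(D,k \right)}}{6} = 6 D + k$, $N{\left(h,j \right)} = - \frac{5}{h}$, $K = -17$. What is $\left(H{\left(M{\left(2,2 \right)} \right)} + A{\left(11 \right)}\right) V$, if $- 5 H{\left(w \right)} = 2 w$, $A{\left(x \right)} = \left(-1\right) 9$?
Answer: $- \frac{2296}{5} \approx -459.2$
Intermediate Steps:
$A{\left(x \right)} = -9$
$M{\left(D,k \right)} = - 36 D - 6 k$ ($M{\left(D,k \right)} = - 6 \left(6 D + k\right) = - 6 \left(k + 6 D\right) = - 36 D - 6 k$)
$H{\left(w \right)} = - \frac{2 w}{5}$
$V = - \frac{56}{3}$ ($V = -17 - - \frac{5}{-3} = -17 - \left(-5\right) \left(- \frac{1}{3}\right) = -17 - \frac{5}{3} = - \frac{56}{3} \approx -18.667$)
$\left(H{\left(M{\left(2,2 \right)} \right)} + A{\left(11 \right)}\right) V = \left(- \frac{2 \left(\left(-36\right) 2 - 12\right)}{5} - 9\right) \left(- \frac{56}{3}\right) = \left(- \frac{2 \left(-72 - 12\right)}{5} - 9\right) \left(- \frac{56}{3}\right) = \left(\left(- \frac{2}{5}\right) \left(-84\right) - 9\right) \left(- \frac{56}{3}\right) = \left(\frac{168}{5} - 9\right) \left(- \frac{56}{3}\right) = \frac{123}{5} \left(- \frac{56}{3}\right) = - \frac{2296}{5}$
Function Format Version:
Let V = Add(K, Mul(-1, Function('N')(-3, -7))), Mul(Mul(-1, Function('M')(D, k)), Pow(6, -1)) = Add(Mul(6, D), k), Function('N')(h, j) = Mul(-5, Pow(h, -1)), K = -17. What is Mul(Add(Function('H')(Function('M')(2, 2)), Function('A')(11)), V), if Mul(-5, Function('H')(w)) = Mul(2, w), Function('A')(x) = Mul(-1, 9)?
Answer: Rational(-2296, 5) ≈ -459.20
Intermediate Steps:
Function('A')(x) = -9
Function('M')(D, k) = Add(Mul(-36, D), Mul(-6, k)) (Function('M')(D, k) = Mul(-6, Add(Mul(6, D), k)) = Mul(-6, Add(k, Mul(6, D))) = Add(Mul(-36, D), Mul(-6, k)))
Function('H')(w) = Mul(Rational(-2, 5), w) (Function('H')(w) = Mul(Rational(-1, 5), Mul(2, w)) = Mul(Rational(-2, 5), w))
V = Rational(-56, 3) (V = Add(-17, Mul(-1, Mul(-5, Pow(-3, -1)))) = Add(-17, Mul(-1, Mul(-5, Rational(-1, 3)))) = Add(-17, Mul(-1, Rational(5, 3))) = Add(-17, Rational(-5, 3)) = Rational(-56, 3) ≈ -18.667)
Mul(Add(Function('H')(Function('M')(2, 2)), Function('A')(11)), V) = Mul(Add(Mul(Rational(-2, 5), Add(Mul(-36, 2), Mul(-6, 2))), -9), Rational(-56, 3)) = Mul(Add(Mul(Rational(-2, 5), Add(-72, -12)), -9), Rational(-56, 3)) = Mul(Add(Mul(Rational(-2, 5), -84), -9), Rational(-56, 3)) = Mul(Add(Rational(168, 5), -9), Rational(-56, 3)) = Mul(Rational(123, 5), Rational(-56, 3)) = Rational(-2296, 5)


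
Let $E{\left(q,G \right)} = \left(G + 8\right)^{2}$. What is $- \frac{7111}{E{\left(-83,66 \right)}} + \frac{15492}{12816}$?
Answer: $- \frac{65629}{731046} \approx -0.089774$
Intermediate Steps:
$E{\left(q,G \right)} = \left(8 + G\right)^{2}$
$- \frac{7111}{E{\left(-83,66 \right)}} + \frac{15492}{12816} = - \frac{7111}{\left(8 + 66\right)^{2}} + \frac{15492}{12816} = - \frac{7111}{74^{2}} + 15492 \cdot \frac{1}{12816} = - \frac{7111}{5476} + \frac{1291}{1068} = - \frac{65629}{731046}$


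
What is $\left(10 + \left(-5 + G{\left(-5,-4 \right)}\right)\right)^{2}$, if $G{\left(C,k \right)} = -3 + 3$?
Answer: $25$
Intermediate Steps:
$G{\left(C,k \right)} = 0$
$\left(10 + \left(-5 + G{\left(-5,-4 \right)}\right)\right)^{2} = \left(10 + \left(-5 + 0\right)\right)^{2} = \left(10 - 5\right)^{2} = 5^{2} = 25$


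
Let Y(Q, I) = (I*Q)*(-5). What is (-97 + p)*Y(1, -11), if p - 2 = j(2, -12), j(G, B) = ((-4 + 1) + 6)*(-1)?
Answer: -5390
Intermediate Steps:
j(G, B) = -3 (j(G, B) = (-3 + 6)*(-1) = 3*(-1) = -3)
Y(Q, I) = -5*I*Q
p = -1 (p = 2 - 3 = -1)
(-97 + p)*Y(1, -11) = (-97 - 1)*(-5*(-11)*1) = -98*55 = -5390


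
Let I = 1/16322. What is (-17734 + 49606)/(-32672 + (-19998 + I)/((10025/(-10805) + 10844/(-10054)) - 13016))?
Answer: -24522772430495059712/25137121908216564117 ≈ -0.97556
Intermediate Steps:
I = 1/16322 ≈ 6.1267e-5
(-17734 + 49606)/(-32672 + (-19998 + I)/((10025/(-10805) + 10844/(-10054)) - 13016)) = (-17734 + 49606)/(-32672 + (-19998 + 1/16322)/((10025/(-10805) + 10844/(-10054)) - 13016)) = 31872/(-32672 - 326407355/(16322*((10025*(-1/10805) + 10844*(-1/10054)) - 13016))) = 31872/(-32672 - 326407355/(16322*((-2005/2161 - 5422/5027) - 13016))) = 31872/(-32672 - 326407355/(16322*(-21796077/10863347 - 13016))) = 31872/(-32672 - 326407355/(16322*(-141419120629/10863347))) = 31872/(-32672 - 326407355/16322*(-10863347/141419120629)) = 31872/(-32672 + 3545876360717185/2308242886906538) = 31872/(-75411365724649692351/2308242886906538) = 31872*(-2308242886906538/75411365724649692351) = -24522772430495059712/25137121908216564117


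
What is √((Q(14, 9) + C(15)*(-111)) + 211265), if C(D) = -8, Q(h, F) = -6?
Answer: √212147 ≈ 460.59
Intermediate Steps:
√((Q(14, 9) + C(15)*(-111)) + 211265) = √((-6 - 8*(-111)) + 211265) = √((-6 + 888) + 211265) = √(882 + 211265) = √212147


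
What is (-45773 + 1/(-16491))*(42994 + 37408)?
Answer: -60690850222688/16491 ≈ -3.6802e+9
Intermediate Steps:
(-45773 + 1/(-16491))*(42994 + 37408) = (-45773 - 1/16491)*80402 = -754842544/16491*80402 = -60690850222688/16491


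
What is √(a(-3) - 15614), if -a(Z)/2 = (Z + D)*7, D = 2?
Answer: 20*I*√39 ≈ 124.9*I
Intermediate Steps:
a(Z) = -28 - 14*Z (a(Z) = -2*(Z + 2)*7 = -2*(2 + Z)*7 = -2*(14 + 7*Z) = -28 - 14*Z)
√(a(-3) - 15614) = √((-28 - 14*(-3)) - 15614) = √((-28 + 42) - 15614) = √(14 - 15614) = √(-15600) = 20*I*√39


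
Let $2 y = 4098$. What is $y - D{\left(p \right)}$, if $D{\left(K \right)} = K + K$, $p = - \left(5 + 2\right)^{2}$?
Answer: $2147$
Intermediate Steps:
$y = 2049$ ($y = \frac{1}{2} \cdot 4098 = 2049$)
$p = -49$ ($p = - 7^{2} = \left(-1\right) 49 = -49$)
$D{\left(K \right)} = 2 K$
$y - D{\left(p \right)} = 2049 - 2 \left(-49\right) = 2049 - -98 = 2049 + 98 = 2147$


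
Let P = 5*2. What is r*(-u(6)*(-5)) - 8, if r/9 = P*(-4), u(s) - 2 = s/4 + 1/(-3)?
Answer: -5708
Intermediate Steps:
u(s) = 5/3 + s/4 (u(s) = 2 + (s/4 + 1/(-3)) = 2 + (s*(¼) + 1*(-⅓)) = 2 + (s/4 - ⅓) = 2 + (-⅓ + s/4) = 5/3 + s/4)
P = 10
r = -360 (r = 9*(10*(-4)) = 9*(-40) = -360)
r*(-u(6)*(-5)) - 8 = -360*(-(5/3 + (¼)*6))*(-5) - 8 = -360*(-(5/3 + 3/2))*(-5) - 8 = -360*(-1*19/6)*(-5) - 8 = -(-1140)*(-5) - 8 = -360*95/6 - 8 = -5700 - 8 = -5708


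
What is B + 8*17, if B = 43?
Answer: 179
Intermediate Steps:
B + 8*17 = 43 + 8*17 = 43 + 136 = 179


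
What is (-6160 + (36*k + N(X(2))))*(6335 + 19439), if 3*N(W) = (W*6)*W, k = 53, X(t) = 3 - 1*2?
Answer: -109539500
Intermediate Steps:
X(t) = 1 (X(t) = 3 - 2 = 1)
N(W) = 2*W² (N(W) = ((W*6)*W)/3 = ((6*W)*W)/3 = (6*W²)/3 = 2*W²)
(-6160 + (36*k + N(X(2))))*(6335 + 19439) = (-6160 + (36*53 + 2*1²))*(6335 + 19439) = (-6160 + (1908 + 2*1))*25774 = (-6160 + (1908 + 2))*25774 = (-6160 + 1910)*25774 = -4250*25774 = -109539500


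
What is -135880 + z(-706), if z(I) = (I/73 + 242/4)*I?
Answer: -12538853/73 ≈ -1.7177e+5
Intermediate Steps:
z(I) = I*(121/2 + I/73) (z(I) = (I*(1/73) + 242*(1/4))*I = (I/73 + 121/2)*I = (121/2 + I/73)*I = I*(121/2 + I/73))
-135880 + z(-706) = -135880 + (1/146)*(-706)*(8833 + 2*(-706)) = -135880 + (1/146)*(-706)*(8833 - 1412) = -135880 + (1/146)*(-706)*7421 = -135880 - 2619613/73 = -12538853/73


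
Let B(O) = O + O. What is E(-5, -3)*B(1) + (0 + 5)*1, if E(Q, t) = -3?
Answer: -1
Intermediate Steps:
B(O) = 2*O
E(-5, -3)*B(1) + (0 + 5)*1 = -6 + (0 + 5)*1 = -3*2 + 5*1 = -6 + 5 = -1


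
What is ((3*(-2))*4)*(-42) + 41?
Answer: 1049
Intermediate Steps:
((3*(-2))*4)*(-42) + 41 = -6*4*(-42) + 41 = -24*(-42) + 41 = 1008 + 41 = 1049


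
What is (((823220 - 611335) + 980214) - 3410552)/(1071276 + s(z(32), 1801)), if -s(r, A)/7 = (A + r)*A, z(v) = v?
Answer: 2218453/22037355 ≈ 0.10067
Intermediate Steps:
s(r, A) = -7*A*(A + r) (s(r, A) = -7*(A + r)*A = -7*A*(A + r))
(((823220 - 611335) + 980214) - 3410552)/(1071276 + s(z(32), 1801)) = (((823220 - 611335) + 980214) - 3410552)/(1071276 - 7*1801*(1801 + 32)) = ((211885 + 980214) - 3410552)/(1071276 - 7*1801*1833) = (1192099 - 3410552)/(1071276 - 23108631) = -2218453/(-22037355) = -2218453*(-1/22037355) = 2218453/22037355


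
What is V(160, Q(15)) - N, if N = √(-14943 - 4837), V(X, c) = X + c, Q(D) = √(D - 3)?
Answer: 160 + 2*√3 - 2*I*√4945 ≈ 163.46 - 140.64*I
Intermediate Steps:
Q(D) = √(-3 + D)
N = 2*I*√4945 (N = √(-19780) = 2*I*√4945 ≈ 140.64*I)
V(160, Q(15)) - N = (160 + √(-3 + 15)) - 2*I*√4945 = (160 + √12) - 2*I*√4945 = (160 + 2*√3) - 2*I*√4945 = 160 + 2*√3 - 2*I*√4945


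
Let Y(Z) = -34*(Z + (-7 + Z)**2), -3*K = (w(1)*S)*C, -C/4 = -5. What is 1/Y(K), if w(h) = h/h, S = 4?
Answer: -9/338674 ≈ -2.6574e-5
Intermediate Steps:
C = 20 (C = -4*(-5) = 20)
w(h) = 1
K = -80/3 (K = -1*4*20/3 = -4*20/3 = -1/3*80 = -80/3 ≈ -26.667)
Y(Z) = -34*Z - 34*(-7 + Z)**2
1/Y(K) = 1/(-34*(-80/3) - 34*(-7 - 80/3)**2) = 1/(2720/3 - 34*(-101/3)**2) = 1/(2720/3 - 34*10201/9) = 1/(2720/3 - 346834/9) = 1/(-338674/9) = -9/338674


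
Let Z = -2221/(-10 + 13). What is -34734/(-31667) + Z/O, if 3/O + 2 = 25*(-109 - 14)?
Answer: 216413128945/285003 ≈ 7.5934e+5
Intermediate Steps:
O = -3/3077 (O = 3/(-2 + 25*(-109 - 14)) = 3/(-2 + 25*(-123)) = 3/(-2 - 3075) = 3/(-3077) = 3*(-1/3077) = -3/3077 ≈ -0.00097498)
Z = -2221/3 ≈ -740.33
-34734/(-31667) + Z/O = -34734/(-31667) - 2221/(3*(-3/3077)) = -34734*(-1/31667) - 2221/3*(-3077/3) = 34734/31667 + 6834017/9 = 216413128945/285003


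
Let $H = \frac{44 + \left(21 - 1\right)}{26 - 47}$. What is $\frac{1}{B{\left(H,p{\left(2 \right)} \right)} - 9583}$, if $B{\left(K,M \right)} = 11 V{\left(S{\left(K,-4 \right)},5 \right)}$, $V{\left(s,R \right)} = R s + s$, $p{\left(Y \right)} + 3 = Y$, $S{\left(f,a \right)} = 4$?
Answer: $- \frac{1}{9319} \approx -0.00010731$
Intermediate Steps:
$p{\left(Y \right)} = -3 + Y$
$H = - \frac{64}{21}$ ($H = \frac{44 + 20}{-21} = 64 \left(- \frac{1}{21}\right) = - \frac{64}{21} \approx -3.0476$)
$V{\left(s,R \right)} = s + R s$
$B{\left(K,M \right)} = 264$ ($B{\left(K,M \right)} = 11 \cdot 4 \left(1 + 5\right) = 11 \cdot 4 \cdot 6 = 11 \cdot 24 = 264$)
$\frac{1}{B{\left(H,p{\left(2 \right)} \right)} - 9583} = \frac{1}{264 - 9583} = \frac{1}{-9319} = - \frac{1}{9319}$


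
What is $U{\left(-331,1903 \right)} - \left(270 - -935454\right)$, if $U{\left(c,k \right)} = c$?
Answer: $-936055$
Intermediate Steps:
$U{\left(-331,1903 \right)} - \left(270 - -935454\right) = -331 - \left(270 - -935454\right) = -331 - \left(270 + 935454\right) = -331 - 935724 = -936055$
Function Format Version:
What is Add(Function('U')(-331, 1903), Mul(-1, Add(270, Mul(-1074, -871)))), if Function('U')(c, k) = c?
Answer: -936055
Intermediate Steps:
Add(Function('U')(-331, 1903), Mul(-1, Add(270, Mul(-1074, -871)))) = Add(-331, Mul(-1, Add(270, Mul(-1074, -871)))) = Add(-331, Mul(-1, Add(270, 935454))) = Add(-331, Mul(-1, 935724)) = Add(-331, -935724) = -936055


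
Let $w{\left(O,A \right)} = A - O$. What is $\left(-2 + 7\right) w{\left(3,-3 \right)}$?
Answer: $-30$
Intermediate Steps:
$\left(-2 + 7\right) w{\left(3,-3 \right)} = \left(-2 + 7\right) \left(-3 - 3\right) = 5 \left(-3 - 3\right) = 5 \left(-6\right) = -30$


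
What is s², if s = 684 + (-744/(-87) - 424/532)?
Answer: 7118746937604/14876449 ≈ 4.7852e+5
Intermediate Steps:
s = 2668098/3857 (s = 684 + (-744*(-1/87) - 424*1/532) = 684 + (248/29 - 106/133) = 684 + 29910/3857 = 2668098/3857 ≈ 691.75)
s² = (2668098/3857)² = 7118746937604/14876449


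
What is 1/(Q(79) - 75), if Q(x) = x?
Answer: ¼ ≈ 0.25000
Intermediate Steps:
1/(Q(79) - 75) = 1/(79 - 75) = 1/4 = ¼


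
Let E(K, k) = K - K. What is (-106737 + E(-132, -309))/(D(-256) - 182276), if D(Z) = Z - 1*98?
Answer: 106737/182630 ≈ 0.58444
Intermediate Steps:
D(Z) = -98 + Z (D(Z) = Z - 98 = -98 + Z)
E(K, k) = 0
(-106737 + E(-132, -309))/(D(-256) - 182276) = (-106737 + 0)/((-98 - 256) - 182276) = -106737/(-354 - 182276) = -106737/(-182630) = -106737*(-1/182630) = 106737/182630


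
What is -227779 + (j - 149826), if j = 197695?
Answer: -179910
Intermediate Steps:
-227779 + (j - 149826) = -227779 + (197695 - 149826) = -227779 + 47869 = -179910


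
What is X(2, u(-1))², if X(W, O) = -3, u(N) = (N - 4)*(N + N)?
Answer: 9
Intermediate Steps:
u(N) = 2*N*(-4 + N) (u(N) = (-4 + N)*(2*N) = 2*N*(-4 + N))
X(2, u(-1))² = (-3)² = 9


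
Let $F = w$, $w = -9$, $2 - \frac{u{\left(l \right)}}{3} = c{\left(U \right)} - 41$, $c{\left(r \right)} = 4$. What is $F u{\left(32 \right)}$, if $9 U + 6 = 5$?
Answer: $-1053$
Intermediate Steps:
$U = - \frac{1}{9}$ ($U = - \frac{2}{3} + \frac{1}{9} \cdot 5 = - \frac{2}{3} + \frac{5}{9} = - \frac{1}{9} \approx -0.11111$)
$u{\left(l \right)} = 117$ ($u{\left(l \right)} = 6 - 3 \left(4 - 41\right) = 6 - -111 = 6 + 111 = 117$)
$F = -9$
$F u{\left(32 \right)} = \left(-9\right) 117 = -1053$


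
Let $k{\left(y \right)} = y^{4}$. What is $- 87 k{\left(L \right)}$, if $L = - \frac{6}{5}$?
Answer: $- \frac{112752}{625} \approx -180.4$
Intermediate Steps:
$L = - \frac{6}{5}$ ($L = \left(-6\right) \frac{1}{5} = - \frac{6}{5} \approx -1.2$)
$- 87 k{\left(L \right)} = - 87 \left(- \frac{6}{5}\right)^{4} = \left(-87\right) \frac{1296}{625} = - \frac{112752}{625}$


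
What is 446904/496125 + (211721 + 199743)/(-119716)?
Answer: -1394777942/549945375 ≈ -2.5362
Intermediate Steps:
446904/496125 + (211721 + 199743)/(-119716) = 446904*(1/496125) + 411464*(-1/119716) = 16552/18375 - 102866/29929 = -1394777942/549945375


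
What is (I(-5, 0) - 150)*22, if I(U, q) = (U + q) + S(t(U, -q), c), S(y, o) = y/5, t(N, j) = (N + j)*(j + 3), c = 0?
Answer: -3476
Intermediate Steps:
t(N, j) = (3 + j)*(N + j) (t(N, j) = (N + j)*(3 + j) = (3 + j)*(N + j))
S(y, o) = y/5 (S(y, o) = y*(⅕) = y/5)
I(U, q) = q²/5 + 2*q/5 + 8*U/5 - U*q/5 (I(U, q) = (U + q) + ((-q)² + 3*U + 3*(-q) + U*(-q))/5 = (U + q) + (q² + 3*U - 3*q - U*q)/5 = (U + q) + (q² - 3*q + 3*U - U*q)/5 = (U + q) + (-3*q/5 + q²/5 + 3*U/5 - U*q/5) = q²/5 + 2*q/5 + 8*U/5 - U*q/5)
(I(-5, 0) - 150)*22 = (((⅕)*0² + (⅖)*0 + (8/5)*(-5) - ⅕*(-5)*0) - 150)*22 = (((⅕)*0 + 0 - 8 + 0) - 150)*22 = ((0 + 0 - 8 + 0) - 150)*22 = (-8 - 150)*22 = -158*22 = -3476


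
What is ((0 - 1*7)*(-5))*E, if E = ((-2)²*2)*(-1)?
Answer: -280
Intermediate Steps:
E = -8 (E = (4*2)*(-1) = 8*(-1) = -8)
((0 - 1*7)*(-5))*E = ((0 - 1*7)*(-5))*(-8) = ((0 - 7)*(-5))*(-8) = -7*(-5)*(-8) = 35*(-8) = -280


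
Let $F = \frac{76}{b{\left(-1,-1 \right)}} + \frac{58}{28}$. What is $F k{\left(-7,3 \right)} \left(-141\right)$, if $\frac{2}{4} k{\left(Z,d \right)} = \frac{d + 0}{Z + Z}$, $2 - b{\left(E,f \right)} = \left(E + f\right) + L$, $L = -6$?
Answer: $\frac{286371}{490} \approx 584.43$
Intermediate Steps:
$b{\left(E,f \right)} = 8 - E - f$ ($b{\left(E,f \right)} = 2 - \left(\left(E + f\right) - 6\right) = 2 - \left(-6 + E + f\right) = 8 - E - f$)
$F = \frac{677}{70}$ ($F = \frac{76}{8 - -1 - -1} + \frac{58}{28} = \frac{76}{8 + 1 + 1} + 58 \cdot \frac{1}{28} = \frac{76}{10} + \frac{29}{14} = 76 \cdot \frac{1}{10} + \frac{29}{14} = \frac{38}{5} + \frac{29}{14} = \frac{677}{70} \approx 9.6714$)
$k{\left(Z,d \right)} = \frac{d}{Z}$ ($k{\left(Z,d \right)} = 2 \frac{d + 0}{Z + Z} = 2 \frac{d}{2 Z} = \frac{d}{Z}$)
$F k{\left(-7,3 \right)} \left(-141\right) = \frac{677 \frac{3}{-7}}{70} \left(-141\right) = \frac{677 \cdot 3 \left(- \frac{1}{7}\right)}{70} \left(-141\right) = \frac{677}{70} \left(- \frac{3}{7}\right) \left(-141\right) = \left(- \frac{2031}{490}\right) \left(-141\right) = \frac{286371}{490}$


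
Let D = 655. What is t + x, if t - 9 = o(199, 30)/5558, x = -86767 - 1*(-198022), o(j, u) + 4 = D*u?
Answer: 309212479/2779 ≈ 1.1127e+5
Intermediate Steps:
o(j, u) = -4 + 655*u
x = 111255 (x = -86767 + 198022 = 111255)
t = 34834/2779 (t = 9 + (-4 + 655*30)/5558 = 9 + (-4 + 19650)*(1/5558) = 9 + 19646*(1/5558) = 9 + 9823/2779 = 34834/2779 ≈ 12.535)
t + x = 34834/2779 + 111255 = 309212479/2779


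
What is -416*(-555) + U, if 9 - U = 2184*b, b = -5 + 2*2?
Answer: 233073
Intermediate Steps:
b = -1 (b = -5 + 4 = -1)
U = 2193 (U = 9 - 2184*(-1) = 9 - 1*(-2184) = 9 + 2184 = 2193)
-416*(-555) + U = -416*(-555) + 2193 = 230880 + 2193 = 233073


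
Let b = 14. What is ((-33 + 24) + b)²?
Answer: 25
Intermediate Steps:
((-33 + 24) + b)² = ((-33 + 24) + 14)² = (-9 + 14)² = 5² = 25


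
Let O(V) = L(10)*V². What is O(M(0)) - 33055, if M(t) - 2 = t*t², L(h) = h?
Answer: -33015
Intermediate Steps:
M(t) = 2 + t³ (M(t) = 2 + t*t² = 2 + t³)
O(V) = 10*V²
O(M(0)) - 33055 = 10*(2 + 0³)² - 33055 = 10*(2 + 0)² - 33055 = 10*2² - 33055 = 10*4 - 33055 = 40 - 33055 = -33015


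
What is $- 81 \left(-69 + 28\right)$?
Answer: $3321$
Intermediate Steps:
$- 81 \left(-69 + 28\right) = \left(-81\right) \left(-41\right) = 3321$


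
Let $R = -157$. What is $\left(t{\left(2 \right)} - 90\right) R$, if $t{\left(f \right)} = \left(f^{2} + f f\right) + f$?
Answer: $12560$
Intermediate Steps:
$t{\left(f \right)} = f + 2 f^{2}$ ($t{\left(f \right)} = \left(f^{2} + f^{2}\right) + f = 2 f^{2} + f = f + 2 f^{2}$)
$\left(t{\left(2 \right)} - 90\right) R = \left(2 \left(1 + 2 \cdot 2\right) - 90\right) \left(-157\right) = \left(2 \left(1 + 4\right) - 90\right) \left(-157\right) = \left(2 \cdot 5 - 90\right) \left(-157\right) = \left(10 - 90\right) \left(-157\right) = \left(-80\right) \left(-157\right) = 12560$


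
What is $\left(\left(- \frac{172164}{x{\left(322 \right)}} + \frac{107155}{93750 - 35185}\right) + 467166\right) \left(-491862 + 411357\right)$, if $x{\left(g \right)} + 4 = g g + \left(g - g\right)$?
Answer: $- \frac{84579207435072161}{2248896} \approx -3.7609 \cdot 10^{10}$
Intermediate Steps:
$x{\left(g \right)} = -4 + g^{2}$ ($x{\left(g \right)} = -4 + \left(g g + \left(g - g\right)\right) = -4 + \left(g^{2} + 0\right) = -4 + g^{2}$)
$\left(\left(- \frac{172164}{x{\left(322 \right)}} + \frac{107155}{93750 - 35185}\right) + 467166\right) \left(-491862 + 411357\right) = \left(\left(- \frac{172164}{-4 + 322^{2}} + \frac{107155}{93750 - 35185}\right) + 467166\right) \left(-491862 + 411357\right) = \left(\left(- \frac{172164}{-4 + 103684} + \frac{107155}{93750 - 35185}\right) + 467166\right) \left(-80505\right) = \left(\left(- \frac{172164}{103680} + \frac{107155}{58565}\right) + 467166\right) \left(-80505\right) = \left(\left(\left(-172164\right) \frac{1}{103680} + 107155 \cdot \frac{1}{58565}\right) + 467166\right) \left(-80505\right) = \left(\left(- \frac{14347}{8640} + \frac{21431}{11713}\right) + 467166\right) \left(-80505\right) = \left(\frac{17117429}{101200320} + 467166\right) \left(-80505\right) = \frac{47277365810549}{101200320} \left(-80505\right) = - \frac{84579207435072161}{2248896}$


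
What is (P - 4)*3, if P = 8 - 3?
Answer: 3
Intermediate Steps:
P = 5
(P - 4)*3 = (5 - 4)*3 = 1*3 = 3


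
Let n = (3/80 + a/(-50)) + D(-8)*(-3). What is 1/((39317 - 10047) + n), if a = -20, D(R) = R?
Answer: 16/468711 ≈ 3.4136e-5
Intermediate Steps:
n = 391/16 (n = (3/80 - 20/(-50)) - 8*(-3) = (3*(1/80) - 20*(-1/50)) + 24 = (3/80 + ⅖) + 24 = 7/16 + 24 = 391/16 ≈ 24.438)
1/((39317 - 10047) + n) = 1/((39317 - 10047) + 391/16) = 1/(29270 + 391/16) = 1/(468711/16) = 16/468711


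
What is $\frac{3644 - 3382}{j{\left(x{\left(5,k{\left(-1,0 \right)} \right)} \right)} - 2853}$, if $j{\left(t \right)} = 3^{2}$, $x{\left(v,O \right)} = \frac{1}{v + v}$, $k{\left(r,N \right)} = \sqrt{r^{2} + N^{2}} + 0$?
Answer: $- \frac{131}{1422} \approx -0.092124$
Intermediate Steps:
$k{\left(r,N \right)} = \sqrt{N^{2} + r^{2}}$ ($k{\left(r,N \right)} = \sqrt{N^{2} + r^{2}} + 0 = \sqrt{N^{2} + r^{2}}$)
$x{\left(v,O \right)} = \frac{1}{2 v}$
$j{\left(t \right)} = 9$
$\frac{3644 - 3382}{j{\left(x{\left(5,k{\left(-1,0 \right)} \right)} \right)} - 2853} = \frac{3644 - 3382}{9 - 2853} = \frac{262}{-2844} = 262 \left(- \frac{1}{2844}\right) = - \frac{131}{1422}$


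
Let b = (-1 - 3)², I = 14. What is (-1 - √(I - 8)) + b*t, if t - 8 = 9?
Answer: 271 - √6 ≈ 268.55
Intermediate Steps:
t = 17 (t = 8 + 9 = 17)
b = 16 (b = (-4)² = 16)
(-1 - √(I - 8)) + b*t = (-1 - √(14 - 8)) + 16*17 = (-1 - √6) + 272 = 271 - √6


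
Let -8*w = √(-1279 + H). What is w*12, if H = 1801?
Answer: -9*√58/2 ≈ -34.271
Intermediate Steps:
w = -3*√58/8 (w = -√(-1279 + 1801)/8 = -3*√58/8 ≈ -2.8559)
w*12 = -3*√58/8*12 = -9*√58/2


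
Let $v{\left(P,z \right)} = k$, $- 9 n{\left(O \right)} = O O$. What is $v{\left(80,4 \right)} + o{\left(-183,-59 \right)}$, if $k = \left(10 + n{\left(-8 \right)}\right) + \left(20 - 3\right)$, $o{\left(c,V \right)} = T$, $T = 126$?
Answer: $\frac{1313}{9} \approx 145.89$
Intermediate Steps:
$n{\left(O \right)} = - \frac{O^{2}}{9}$ ($n{\left(O \right)} = - \frac{O O}{9} = - \frac{O^{2}}{9}$)
$o{\left(c,V \right)} = 126$
$k = \frac{179}{9}$ ($k = \left(10 - \frac{\left(-8\right)^{2}}{9}\right) + \left(20 - 3\right) = \left(10 - \frac{64}{9}\right) + \left(20 - 3\right) = \left(10 - \frac{64}{9}\right) + 17 = \frac{26}{9} + 17 = \frac{179}{9} \approx 19.889$)
$v{\left(P,z \right)} = \frac{179}{9}$
$v{\left(80,4 \right)} + o{\left(-183,-59 \right)} = \frac{179}{9} + 126 = \frac{1313}{9}$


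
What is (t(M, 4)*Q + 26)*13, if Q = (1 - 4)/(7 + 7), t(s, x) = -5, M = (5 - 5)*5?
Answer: 4927/14 ≈ 351.93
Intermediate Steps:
M = 0 (M = 0*5 = 0)
Q = -3/14 ≈ -0.21429
(t(M, 4)*Q + 26)*13 = (-5*(-3/14) + 26)*13 = (15/14 + 26)*13 = (379/14)*13 = 4927/14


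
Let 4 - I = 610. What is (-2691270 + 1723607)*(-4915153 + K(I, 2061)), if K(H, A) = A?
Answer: 4754217343996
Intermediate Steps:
I = -606 (I = 4 - 1*610 = 4 - 610 = -606)
(-2691270 + 1723607)*(-4915153 + K(I, 2061)) = (-2691270 + 1723607)*(-4915153 + 2061) = -967663*(-4913092) = 4754217343996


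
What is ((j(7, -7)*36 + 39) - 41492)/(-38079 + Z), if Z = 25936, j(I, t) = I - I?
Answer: 41453/12143 ≈ 3.4137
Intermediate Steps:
j(I, t) = 0
((j(7, -7)*36 + 39) - 41492)/(-38079 + Z) = ((0*36 + 39) - 41492)/(-38079 + 25936) = ((0 + 39) - 41492)/(-12143) = (39 - 41492)*(-1/12143) = -41453*(-1/12143) = 41453/12143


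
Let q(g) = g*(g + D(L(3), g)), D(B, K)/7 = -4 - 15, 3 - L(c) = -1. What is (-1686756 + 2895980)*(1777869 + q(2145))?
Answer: 7368538249416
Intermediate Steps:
L(c) = 4 (L(c) = 3 - 1*(-1) = 3 + 1 = 4)
D(B, K) = -133 (D(B, K) = 7*(-4 - 15) = 7*(-19) = -133)
q(g) = g*(-133 + g) (q(g) = g*(g - 133) = g*(-133 + g))
(-1686756 + 2895980)*(1777869 + q(2145)) = (-1686756 + 2895980)*(1777869 + 2145*(-133 + 2145)) = 1209224*(1777869 + 2145*2012) = 1209224*(1777869 + 4315740) = 1209224*6093609 = 7368538249416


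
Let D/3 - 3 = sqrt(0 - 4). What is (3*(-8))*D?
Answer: -216 - 144*I ≈ -216.0 - 144.0*I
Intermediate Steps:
D = 9 + 6*I (D = 9 + 3*sqrt(0 - 4) = 9 + 3*sqrt(-4) = 9 + 3*(2*I) = 9 + 6*I ≈ 9.0 + 6.0*I)
(3*(-8))*D = (3*(-8))*(9 + 6*I) = -24*(9 + 6*I) = -216 - 144*I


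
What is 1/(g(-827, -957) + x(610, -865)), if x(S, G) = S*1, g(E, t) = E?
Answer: -1/217 ≈ -0.0046083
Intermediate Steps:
x(S, G) = S
1/(g(-827, -957) + x(610, -865)) = 1/(-827 + 610) = 1/(-217) = -1/217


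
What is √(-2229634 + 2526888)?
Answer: √297254 ≈ 545.21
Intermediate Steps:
√(-2229634 + 2526888) = √297254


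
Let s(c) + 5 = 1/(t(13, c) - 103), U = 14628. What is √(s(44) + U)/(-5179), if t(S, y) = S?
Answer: -√13160690/155370 ≈ -0.023349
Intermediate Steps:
s(c) = -451/90 (s(c) = -5 + 1/(13 - 103) = -5 + 1/(-90) = -5 - 1/90 = -451/90)
√(s(44) + U)/(-5179) = √(-451/90 + 14628)/(-5179) = √(1316069/90)*(-1/5179) = (√13160690/30)*(-1/5179) = -√13160690/155370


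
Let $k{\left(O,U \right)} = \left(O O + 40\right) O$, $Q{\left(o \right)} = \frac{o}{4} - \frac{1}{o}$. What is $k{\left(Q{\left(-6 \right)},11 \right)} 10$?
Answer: $- \frac{15040}{27} \approx -557.04$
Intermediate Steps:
$Q{\left(o \right)} = - \frac{1}{o} + \frac{o}{4}$ ($Q{\left(o \right)} = o \frac{1}{4} - \frac{1}{o} = \frac{o}{4} - \frac{1}{o} = - \frac{1}{o} + \frac{o}{4}$)
$k{\left(O,U \right)} = O \left(40 + O^{2}\right)$ ($k{\left(O,U \right)} = \left(O^{2} + 40\right) O = \left(40 + O^{2}\right) O = O \left(40 + O^{2}\right)$)
$k{\left(Q{\left(-6 \right)},11 \right)} 10 = \left(- \frac{1}{-6} + \frac{1}{4} \left(-6\right)\right) \left(40 + \left(- \frac{1}{-6} + \frac{1}{4} \left(-6\right)\right)^{2}\right) 10 = \left(\left(-1\right) \left(- \frac{1}{6}\right) - \frac{3}{2}\right) \left(40 + \left(\left(-1\right) \left(- \frac{1}{6}\right) - \frac{3}{2}\right)^{2}\right) 10 = \left(\frac{1}{6} - \frac{3}{2}\right) \left(40 + \left(\frac{1}{6} - \frac{3}{2}\right)^{2}\right) 10 = - \frac{4 \left(40 + \left(- \frac{4}{3}\right)^{2}\right)}{3} \cdot 10 = - \frac{4 \left(40 + \frac{16}{9}\right)}{3} \cdot 10 = \left(- \frac{4}{3}\right) \frac{376}{9} \cdot 10 = \left(- \frac{1504}{27}\right) 10 = - \frac{15040}{27}$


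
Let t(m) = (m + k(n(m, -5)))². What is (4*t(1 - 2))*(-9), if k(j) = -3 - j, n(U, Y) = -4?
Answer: 0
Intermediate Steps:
t(m) = (1 + m)² (t(m) = (m + (-3 - 1*(-4)))² = (m + (-3 + 4))² = (m + 1)² = (1 + m)²)
(4*t(1 - 2))*(-9) = (4*(1 + (1 - 2))²)*(-9) = (4*(1 - 1)²)*(-9) = (4*0²)*(-9) = (4*0)*(-9) = 0*(-9) = 0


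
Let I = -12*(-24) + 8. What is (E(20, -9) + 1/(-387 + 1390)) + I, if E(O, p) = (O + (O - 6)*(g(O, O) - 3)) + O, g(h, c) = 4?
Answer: 351051/1003 ≈ 350.00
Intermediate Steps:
E(O, p) = -6 + 3*O (E(O, p) = (O + (O - 6)*(4 - 3)) + O = (O + (-6 + O)*1) + O = (O + (-6 + O)) + O = (-6 + 2*O) + O = -6 + 3*O)
I = 296 (I = 288 + 8 = 296)
(E(20, -9) + 1/(-387 + 1390)) + I = ((-6 + 3*20) + 1/(-387 + 1390)) + 296 = ((-6 + 60) + 1/1003) + 296 = (54 + 1/1003) + 296 = 54163/1003 + 296 = 351051/1003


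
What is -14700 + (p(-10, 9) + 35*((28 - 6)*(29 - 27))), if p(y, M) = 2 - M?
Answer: -13167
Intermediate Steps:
-14700 + (p(-10, 9) + 35*((28 - 6)*(29 - 27))) = -14700 + ((2 - 1*9) + 35*((28 - 6)*(29 - 27))) = -14700 + ((2 - 9) + 35*(22*2)) = -14700 + (-7 + 35*44) = -14700 + (-7 + 1540) = -14700 + 1533 = -13167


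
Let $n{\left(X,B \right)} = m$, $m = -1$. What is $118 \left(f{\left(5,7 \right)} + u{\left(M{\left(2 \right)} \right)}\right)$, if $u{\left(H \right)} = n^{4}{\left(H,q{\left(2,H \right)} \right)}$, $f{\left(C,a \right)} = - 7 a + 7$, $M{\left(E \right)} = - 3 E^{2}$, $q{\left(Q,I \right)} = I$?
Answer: $-4838$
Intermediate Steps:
$n{\left(X,B \right)} = -1$
$f{\left(C,a \right)} = 7 - 7 a$
$u{\left(H \right)} = 1$ ($u{\left(H \right)} = \left(-1\right)^{4} = 1$)
$118 \left(f{\left(5,7 \right)} + u{\left(M{\left(2 \right)} \right)}\right) = 118 \left(\left(7 - 49\right) + 1\right) = 118 \left(-42 + 1\right) = 118 \left(-41\right) = -4838$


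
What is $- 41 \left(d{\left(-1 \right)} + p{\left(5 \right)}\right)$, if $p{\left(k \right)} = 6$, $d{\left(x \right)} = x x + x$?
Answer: $-246$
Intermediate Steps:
$d{\left(x \right)} = x + x^{2}$ ($d{\left(x \right)} = x^{2} + x = x + x^{2}$)
$- 41 \left(d{\left(-1 \right)} + p{\left(5 \right)}\right) = - 41 \left(- (1 - 1) + 6\right) = - 41 \left(\left(-1\right) 0 + 6\right) = - 41 \left(0 + 6\right) = \left(-41\right) 6 = -246$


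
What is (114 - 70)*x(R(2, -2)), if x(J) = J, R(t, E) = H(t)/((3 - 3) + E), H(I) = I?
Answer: -44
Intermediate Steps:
R(t, E) = t/E (R(t, E) = t/((3 - 3) + E) = t/(0 + E) = t/E)
(114 - 70)*x(R(2, -2)) = (114 - 70)*(2/(-2)) = 44*(2*(-½)) = 44*(-1) = -44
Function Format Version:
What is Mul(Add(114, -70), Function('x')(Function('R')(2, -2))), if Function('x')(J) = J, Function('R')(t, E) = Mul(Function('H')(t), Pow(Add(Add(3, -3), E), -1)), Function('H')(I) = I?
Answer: -44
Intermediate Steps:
Function('R')(t, E) = Mul(t, Pow(E, -1)) (Function('R')(t, E) = Mul(t, Pow(Add(Add(3, -3), E), -1)) = Mul(t, Pow(Add(0, E), -1)) = Mul(t, Pow(E, -1)))
Mul(Add(114, -70), Function('x')(Function('R')(2, -2))) = Mul(Add(114, -70), Mul(2, Pow(-2, -1))) = Mul(44, Mul(2, Rational(-1, 2))) = Mul(44, -1) = -44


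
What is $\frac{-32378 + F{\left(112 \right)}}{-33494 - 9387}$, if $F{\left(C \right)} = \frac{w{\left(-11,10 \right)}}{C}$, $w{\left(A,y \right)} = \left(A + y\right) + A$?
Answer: $\frac{906587}{1200668} \approx 0.75507$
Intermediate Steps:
$w{\left(A,y \right)} = y + 2 A$
$F{\left(C \right)} = - \frac{12}{C}$ ($F{\left(C \right)} = \frac{10 + 2 \left(-11\right)}{C} = \frac{10 - 22}{C} = - \frac{12}{C}$)
$\frac{-32378 + F{\left(112 \right)}}{-33494 - 9387} = \frac{-32378 - \frac{12}{112}}{-33494 - 9387} = \frac{-32378 - \frac{3}{28}}{-42881} = \left(-32378 - \frac{3}{28}\right) \left(- \frac{1}{42881}\right) = \left(- \frac{906587}{28}\right) \left(- \frac{1}{42881}\right) = \frac{906587}{1200668}$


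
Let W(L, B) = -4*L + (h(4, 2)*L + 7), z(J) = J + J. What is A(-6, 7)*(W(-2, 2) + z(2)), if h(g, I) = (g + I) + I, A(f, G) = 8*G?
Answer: 168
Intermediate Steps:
z(J) = 2*J
h(g, I) = g + 2*I (h(g, I) = (I + g) + I = g + 2*I)
W(L, B) = 7 + 4*L (W(L, B) = -4*L + ((4 + 2*2)*L + 7) = -4*L + ((4 + 4)*L + 7) = -4*L + (8*L + 7) = -4*L + (7 + 8*L) = 7 + 4*L)
A(-6, 7)*(W(-2, 2) + z(2)) = (8*7)*((7 + 4*(-2)) + 2*2) = 56*((7 - 8) + 4) = 56*(-1 + 4) = 56*3 = 168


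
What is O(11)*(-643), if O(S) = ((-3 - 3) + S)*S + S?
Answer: -42438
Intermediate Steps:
O(S) = S + S*(-6 + S) (O(S) = (-6 + S)*S + S = S*(-6 + S) + S = S + S*(-6 + S))
O(11)*(-643) = (11*(-5 + 11))*(-643) = (11*6)*(-643) = 66*(-643) = -42438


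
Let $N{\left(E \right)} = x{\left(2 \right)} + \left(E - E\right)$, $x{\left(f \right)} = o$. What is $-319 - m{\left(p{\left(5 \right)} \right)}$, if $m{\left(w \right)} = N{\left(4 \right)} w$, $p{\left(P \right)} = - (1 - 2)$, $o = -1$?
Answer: $-318$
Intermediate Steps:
$p{\left(P \right)} = 1$ ($p{\left(P \right)} = \left(-1\right) \left(-1\right) = 1$)
$x{\left(f \right)} = -1$
$N{\left(E \right)} = -1$ ($N{\left(E \right)} = -1 + \left(E - E\right) = -1 + 0 = -1$)
$m{\left(w \right)} = - w$
$-319 - m{\left(p{\left(5 \right)} \right)} = -319 - \left(-1\right) 1 = -319 - -1 = -319 + 1 = -318$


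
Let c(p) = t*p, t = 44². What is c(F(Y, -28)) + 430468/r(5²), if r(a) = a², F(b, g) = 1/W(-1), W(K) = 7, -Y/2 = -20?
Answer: 4223276/4375 ≈ 965.32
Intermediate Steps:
Y = 40 (Y = -2*(-20) = 40)
t = 1936
F(b, g) = ⅐ (F(b, g) = 1/7 = ⅐)
c(p) = 1936*p
c(F(Y, -28)) + 430468/r(5²) = 1936*(⅐) + 430468/((5²)²) = 1936/7 + 430468/(25²) = 1936/7 + 430468/625 = 4223276/4375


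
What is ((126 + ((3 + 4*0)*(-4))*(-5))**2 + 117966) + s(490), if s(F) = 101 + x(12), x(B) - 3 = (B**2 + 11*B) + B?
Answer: 152954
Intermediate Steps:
x(B) = 3 + B**2 + 12*B (x(B) = 3 + ((B**2 + 11*B) + B) = 3 + (B**2 + 12*B) = 3 + B**2 + 12*B)
s(F) = 392 (s(F) = 101 + (3 + 12**2 + 12*12) = 101 + (3 + 144 + 144) = 101 + 291 = 392)
((126 + ((3 + 4*0)*(-4))*(-5))**2 + 117966) + s(490) = ((126 + ((3 + 4*0)*(-4))*(-5))**2 + 117966) + 392 = ((126 + ((3 + 0)*(-4))*(-5))**2 + 117966) + 392 = ((126 + (3*(-4))*(-5))**2 + 117966) + 392 = ((126 - 12*(-5))**2 + 117966) + 392 = ((126 + 60)**2 + 117966) + 392 = (186**2 + 117966) + 392 = (34596 + 117966) + 392 = 152562 + 392 = 152954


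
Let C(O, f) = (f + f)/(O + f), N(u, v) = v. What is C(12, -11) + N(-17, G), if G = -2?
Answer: -24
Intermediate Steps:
C(O, f) = 2*f/(O + f) (C(O, f) = (2*f)/(O + f) = 2*f/(O + f))
C(12, -11) + N(-17, G) = 2*(-11)/(12 - 11) - 2 = 2*(-11)/1 - 2 = 2*(-11)*1 - 2 = -22 - 2 = -24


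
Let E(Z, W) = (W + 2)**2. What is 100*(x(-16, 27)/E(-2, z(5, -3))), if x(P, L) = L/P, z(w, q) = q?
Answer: -675/4 ≈ -168.75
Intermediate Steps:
E(Z, W) = (2 + W)**2
100*(x(-16, 27)/E(-2, z(5, -3))) = 100*((27/(-16))/((2 - 3)**2)) = 100*((27*(-1/16))/((-1)**2)) = 100*(-27/16/1) = 100*(-27/16*1) = 100*(-27/16) = -675/4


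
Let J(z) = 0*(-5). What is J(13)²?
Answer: 0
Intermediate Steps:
J(z) = 0
J(13)² = 0² = 0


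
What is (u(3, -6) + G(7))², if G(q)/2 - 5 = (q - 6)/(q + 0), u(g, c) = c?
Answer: 900/49 ≈ 18.367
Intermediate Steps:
G(q) = 10 + 2*(-6 + q)/q (G(q) = 10 + 2*((q - 6)/(q + 0)) = 10 + 2*((-6 + q)/q) = 10 + 2*(-6 + q)/q)
(u(3, -6) + G(7))² = (-6 + (12 - 12/7))² = (-6 + 72/7)² = (30/7)² = 900/49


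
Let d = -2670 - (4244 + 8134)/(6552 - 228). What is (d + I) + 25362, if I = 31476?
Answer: 57091009/1054 ≈ 54166.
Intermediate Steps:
d = -2816243/1054 (d = -2670 - 12378/6324 = -2670 - 1*2063/1054 = -2670 - 2063/1054 = -2816243/1054 ≈ -2672.0)
(d + I) + 25362 = (-2816243/1054 + 31476) + 25362 = 30359461/1054 + 25362 = 57091009/1054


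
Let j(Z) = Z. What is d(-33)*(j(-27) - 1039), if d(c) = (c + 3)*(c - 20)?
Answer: -1694940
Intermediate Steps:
d(c) = (-20 + c)*(3 + c) (d(c) = (3 + c)*(-20 + c) = (-20 + c)*(3 + c))
d(-33)*(j(-27) - 1039) = (-60 + (-33)² - 17*(-33))*(-27 - 1039) = (-60 + 1089 + 561)*(-1066) = 1590*(-1066) = -1694940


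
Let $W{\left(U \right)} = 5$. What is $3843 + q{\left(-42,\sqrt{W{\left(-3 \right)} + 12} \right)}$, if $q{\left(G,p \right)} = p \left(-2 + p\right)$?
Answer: $3860 - 2 \sqrt{17} \approx 3851.8$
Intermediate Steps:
$3843 + q{\left(-42,\sqrt{W{\left(-3 \right)} + 12} \right)} = 3843 + \sqrt{5 + 12} \left(-2 + \sqrt{5 + 12}\right) = 3843 + \sqrt{17} \left(-2 + \sqrt{17}\right)$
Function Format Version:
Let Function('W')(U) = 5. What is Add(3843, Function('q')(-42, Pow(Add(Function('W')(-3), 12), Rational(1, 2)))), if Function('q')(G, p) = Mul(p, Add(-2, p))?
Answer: Add(3860, Mul(-2, Pow(17, Rational(1, 2)))) ≈ 3851.8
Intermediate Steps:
Add(3843, Function('q')(-42, Pow(Add(Function('W')(-3), 12), Rational(1, 2)))) = Add(3843, Mul(Pow(Add(5, 12), Rational(1, 2)), Add(-2, Pow(Add(5, 12), Rational(1, 2))))) = Add(3843, Mul(Pow(17, Rational(1, 2)), Add(-2, Pow(17, Rational(1, 2)))))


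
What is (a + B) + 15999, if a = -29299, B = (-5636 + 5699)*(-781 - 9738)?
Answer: -675997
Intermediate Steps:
B = -662697 (B = 63*(-10519) = -662697)
(a + B) + 15999 = (-29299 - 662697) + 15999 = -691996 + 15999 = -675997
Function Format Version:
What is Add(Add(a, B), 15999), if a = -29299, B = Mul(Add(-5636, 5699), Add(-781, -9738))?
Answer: -675997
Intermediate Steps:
B = -662697 (B = Mul(63, -10519) = -662697)
Add(Add(a, B), 15999) = Add(Add(-29299, -662697), 15999) = Add(-691996, 15999) = -675997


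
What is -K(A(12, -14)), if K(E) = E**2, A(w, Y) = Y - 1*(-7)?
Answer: -49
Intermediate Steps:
A(w, Y) = 7 + Y (A(w, Y) = Y + 7 = 7 + Y)
-K(A(12, -14)) = -(7 - 14)**2 = -1*(-7)**2 = -1*49 = -49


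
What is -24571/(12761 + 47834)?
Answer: -24571/60595 ≈ -0.40550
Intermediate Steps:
-24571/(12761 + 47834) = -24571/60595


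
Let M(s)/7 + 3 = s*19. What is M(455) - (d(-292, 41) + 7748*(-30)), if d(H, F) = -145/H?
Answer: 85536583/292 ≈ 2.9293e+5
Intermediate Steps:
M(s) = -21 + 133*s (M(s) = -21 + 7*(s*19) = -21 + 7*(19*s) = -21 + 133*s)
M(455) - (d(-292, 41) + 7748*(-30)) = (-21 + 133*455) - (-145/(-292) + 7748*(-30)) = (-21 + 60515) - (-145*(-1/292) - 232440) = 60494 - (145/292 - 232440) = 60494 - 1*(-67872335/292) = 60494 + 67872335/292 = 85536583/292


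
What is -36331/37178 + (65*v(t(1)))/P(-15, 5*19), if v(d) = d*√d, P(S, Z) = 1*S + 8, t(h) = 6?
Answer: -36331/37178 - 390*√6/7 ≈ -137.45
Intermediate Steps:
P(S, Z) = 8 + S (P(S, Z) = S + 8 = 8 + S)
v(d) = d^(3/2)
-36331/37178 + (65*v(t(1)))/P(-15, 5*19) = -36331/37178 + (65*6^(3/2))/(8 - 15) = -36331*1/37178 + (65*(6*√6))/(-7) = -36331/37178 + (390*√6)*(-⅐) = -36331/37178 - 390*√6/7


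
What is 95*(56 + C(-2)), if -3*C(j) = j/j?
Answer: 15865/3 ≈ 5288.3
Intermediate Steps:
C(j) = -1/3 (C(j) = -j/(3*j) = -1/3*1 = -1/3)
95*(56 + C(-2)) = 95*(56 - 1/3) = 95*(167/3) = 15865/3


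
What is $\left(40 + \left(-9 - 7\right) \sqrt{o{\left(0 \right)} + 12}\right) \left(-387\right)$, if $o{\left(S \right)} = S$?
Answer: $-15480 + 12384 \sqrt{3} \approx 5969.7$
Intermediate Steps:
$\left(40 + \left(-9 - 7\right) \sqrt{o{\left(0 \right)} + 12}\right) \left(-387\right) = \left(40 + \left(-9 - 7\right) \sqrt{0 + 12}\right) \left(-387\right) = \left(40 - 16 \sqrt{12}\right) \left(-387\right) = \left(40 - 16 \cdot 2 \sqrt{3}\right) \left(-387\right) = \left(40 - 32 \sqrt{3}\right) \left(-387\right) = -15480 + 12384 \sqrt{3}$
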